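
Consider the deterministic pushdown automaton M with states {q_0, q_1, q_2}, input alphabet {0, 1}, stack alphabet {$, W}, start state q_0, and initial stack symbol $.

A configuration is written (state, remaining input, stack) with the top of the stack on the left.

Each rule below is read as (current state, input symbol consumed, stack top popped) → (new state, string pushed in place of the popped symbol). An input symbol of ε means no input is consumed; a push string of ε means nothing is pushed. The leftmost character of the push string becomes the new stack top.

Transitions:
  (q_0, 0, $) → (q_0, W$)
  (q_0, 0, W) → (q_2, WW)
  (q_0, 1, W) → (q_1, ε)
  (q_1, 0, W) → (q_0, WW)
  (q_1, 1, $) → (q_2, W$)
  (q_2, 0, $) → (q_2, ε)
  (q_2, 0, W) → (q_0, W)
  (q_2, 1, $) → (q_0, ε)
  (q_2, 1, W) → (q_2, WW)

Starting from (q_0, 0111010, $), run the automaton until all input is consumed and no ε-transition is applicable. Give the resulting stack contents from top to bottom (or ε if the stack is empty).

(q_0, 0111010, $) ⊢ (q_0, 111010, W$) ⊢ (q_1, 11010, $) ⊢ (q_2, 1010, W$) ⊢ (q_2, 010, WW$) ⊢ (q_0, 10, WW$) ⊢ (q_1, 0, W$) ⊢ (q_0, ε, WW$)
All input consumed in state q_0 with stack WW$.

WW$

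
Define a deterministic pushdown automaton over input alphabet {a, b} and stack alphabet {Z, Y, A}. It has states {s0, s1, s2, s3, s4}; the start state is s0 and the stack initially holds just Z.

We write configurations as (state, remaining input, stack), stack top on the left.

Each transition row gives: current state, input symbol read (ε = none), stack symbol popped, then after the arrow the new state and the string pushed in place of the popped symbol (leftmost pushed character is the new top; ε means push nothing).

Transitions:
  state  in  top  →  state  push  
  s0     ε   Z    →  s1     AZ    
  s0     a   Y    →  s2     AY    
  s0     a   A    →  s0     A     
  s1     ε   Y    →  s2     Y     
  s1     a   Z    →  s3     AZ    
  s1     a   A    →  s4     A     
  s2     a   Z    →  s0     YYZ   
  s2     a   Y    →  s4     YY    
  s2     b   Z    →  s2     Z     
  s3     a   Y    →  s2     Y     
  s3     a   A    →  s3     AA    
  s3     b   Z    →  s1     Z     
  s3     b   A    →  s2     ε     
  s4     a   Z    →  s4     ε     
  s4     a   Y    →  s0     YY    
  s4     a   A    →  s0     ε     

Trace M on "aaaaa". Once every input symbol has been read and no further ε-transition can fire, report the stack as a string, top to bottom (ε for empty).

(s0, aaaaa, Z) ⊢ (s1, aaaaa, AZ) ⊢ (s4, aaaa, AZ) ⊢ (s0, aaa, Z) ⊢ (s1, aaa, AZ) ⊢ (s4, aa, AZ) ⊢ (s0, a, Z) ⊢ (s1, a, AZ) ⊢ (s4, ε, AZ)
All input consumed in state s4 with stack AZ.

AZ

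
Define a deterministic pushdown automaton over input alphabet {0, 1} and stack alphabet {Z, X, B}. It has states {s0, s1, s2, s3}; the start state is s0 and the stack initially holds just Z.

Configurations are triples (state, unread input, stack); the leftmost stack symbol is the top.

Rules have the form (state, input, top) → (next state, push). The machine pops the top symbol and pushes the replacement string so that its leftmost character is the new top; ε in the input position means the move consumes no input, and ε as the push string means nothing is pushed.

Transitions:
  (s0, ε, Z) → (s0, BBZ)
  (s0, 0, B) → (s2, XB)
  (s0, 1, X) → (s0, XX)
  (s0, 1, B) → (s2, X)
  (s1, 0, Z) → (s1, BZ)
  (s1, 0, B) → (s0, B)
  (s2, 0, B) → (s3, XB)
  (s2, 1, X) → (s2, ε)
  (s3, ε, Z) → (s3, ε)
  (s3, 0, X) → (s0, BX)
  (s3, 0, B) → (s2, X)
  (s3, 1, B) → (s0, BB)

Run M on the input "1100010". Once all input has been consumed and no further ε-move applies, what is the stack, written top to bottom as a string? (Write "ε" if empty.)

(s0, 1100010, Z)
  ε-move, top Z: go to s0, push BBZ → (s0, 1100010, BBZ)
  read 1, top B: go to s2, push X → (s2, 100010, XBZ)
  read 1, top X: go to s2, push ε → (s2, 00010, BZ)
  read 0, top B: go to s3, push XB → (s3, 0010, XBZ)
  read 0, top X: go to s0, push BX → (s0, 010, BXBZ)
  read 0, top B: go to s2, push XB → (s2, 10, XBXBZ)
  read 1, top X: go to s2, push ε → (s2, 0, BXBZ)
  read 0, top B: go to s3, push XB → (s3, ε, XBXBZ)
All input consumed in state s3 with stack XBXBZ.

XBXBZ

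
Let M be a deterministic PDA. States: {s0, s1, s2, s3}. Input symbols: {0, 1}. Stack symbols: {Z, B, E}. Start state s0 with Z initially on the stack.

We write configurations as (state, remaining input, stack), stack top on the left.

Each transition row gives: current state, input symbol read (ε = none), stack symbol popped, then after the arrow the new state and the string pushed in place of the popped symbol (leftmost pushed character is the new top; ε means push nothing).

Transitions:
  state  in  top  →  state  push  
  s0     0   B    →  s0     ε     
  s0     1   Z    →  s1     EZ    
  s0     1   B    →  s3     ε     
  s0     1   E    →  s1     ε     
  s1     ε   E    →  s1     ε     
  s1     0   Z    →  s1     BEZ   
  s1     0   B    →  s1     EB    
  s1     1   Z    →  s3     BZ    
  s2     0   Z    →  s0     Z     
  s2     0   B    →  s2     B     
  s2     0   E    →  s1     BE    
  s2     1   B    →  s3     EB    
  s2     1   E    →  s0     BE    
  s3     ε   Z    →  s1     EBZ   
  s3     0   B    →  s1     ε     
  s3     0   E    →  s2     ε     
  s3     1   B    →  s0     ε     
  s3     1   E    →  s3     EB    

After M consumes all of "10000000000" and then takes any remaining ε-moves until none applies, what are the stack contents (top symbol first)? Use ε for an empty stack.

BEZ

(s0, 10000000000, Z)
  read 1, top Z: go to s1, push EZ → (s1, 0000000000, EZ)
  ε-move, top E: go to s1, push ε → (s1, 0000000000, Z)
  read 0, top Z: go to s1, push BEZ → (s1, 000000000, BEZ)
  read 0, top B: go to s1, push EB → (s1, 00000000, EBEZ)
  ε-move, top E: go to s1, push ε → (s1, 00000000, BEZ)
  read 0, top B: go to s1, push EB → (s1, 0000000, EBEZ)
  ε-move, top E: go to s1, push ε → (s1, 0000000, BEZ)
  read 0, top B: go to s1, push EB → (s1, 000000, EBEZ)
  ε-move, top E: go to s1, push ε → (s1, 000000, BEZ)
  read 0, top B: go to s1, push EB → (s1, 00000, EBEZ)
  ε-move, top E: go to s1, push ε → (s1, 00000, BEZ)
  read 0, top B: go to s1, push EB → (s1, 0000, EBEZ)
  ε-move, top E: go to s1, push ε → (s1, 0000, BEZ)
  read 0, top B: go to s1, push EB → (s1, 000, EBEZ)
  ε-move, top E: go to s1, push ε → (s1, 000, BEZ)
  read 0, top B: go to s1, push EB → (s1, 00, EBEZ)
  ε-move, top E: go to s1, push ε → (s1, 00, BEZ)
  read 0, top B: go to s1, push EB → (s1, 0, EBEZ)
  ε-move, top E: go to s1, push ε → (s1, 0, BEZ)
  read 0, top B: go to s1, push EB → (s1, ε, EBEZ)
  ε-move, top E: go to s1, push ε → (s1, ε, BEZ)
All input consumed in state s1 with stack BEZ.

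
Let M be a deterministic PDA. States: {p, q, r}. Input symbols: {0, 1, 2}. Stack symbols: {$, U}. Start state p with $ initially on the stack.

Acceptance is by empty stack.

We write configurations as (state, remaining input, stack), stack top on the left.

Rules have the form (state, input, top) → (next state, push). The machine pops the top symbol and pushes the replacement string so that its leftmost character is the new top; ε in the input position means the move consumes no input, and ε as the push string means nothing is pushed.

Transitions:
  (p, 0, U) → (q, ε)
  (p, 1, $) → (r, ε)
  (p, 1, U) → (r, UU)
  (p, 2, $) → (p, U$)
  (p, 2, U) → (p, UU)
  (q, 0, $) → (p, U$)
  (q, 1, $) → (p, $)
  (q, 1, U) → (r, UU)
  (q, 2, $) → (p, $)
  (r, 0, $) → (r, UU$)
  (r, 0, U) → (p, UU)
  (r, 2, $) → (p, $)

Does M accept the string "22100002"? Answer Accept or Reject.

(p, 22100002, $) ⊢ (p, 2100002, U$) ⊢ (p, 100002, UU$) ⊢ (r, 00002, UUU$) ⊢ (p, 0002, UUUU$) ⊢ (q, 002, UUU$)
No transition applies at (q, 002, UUU$); input not fully consumed.

Reject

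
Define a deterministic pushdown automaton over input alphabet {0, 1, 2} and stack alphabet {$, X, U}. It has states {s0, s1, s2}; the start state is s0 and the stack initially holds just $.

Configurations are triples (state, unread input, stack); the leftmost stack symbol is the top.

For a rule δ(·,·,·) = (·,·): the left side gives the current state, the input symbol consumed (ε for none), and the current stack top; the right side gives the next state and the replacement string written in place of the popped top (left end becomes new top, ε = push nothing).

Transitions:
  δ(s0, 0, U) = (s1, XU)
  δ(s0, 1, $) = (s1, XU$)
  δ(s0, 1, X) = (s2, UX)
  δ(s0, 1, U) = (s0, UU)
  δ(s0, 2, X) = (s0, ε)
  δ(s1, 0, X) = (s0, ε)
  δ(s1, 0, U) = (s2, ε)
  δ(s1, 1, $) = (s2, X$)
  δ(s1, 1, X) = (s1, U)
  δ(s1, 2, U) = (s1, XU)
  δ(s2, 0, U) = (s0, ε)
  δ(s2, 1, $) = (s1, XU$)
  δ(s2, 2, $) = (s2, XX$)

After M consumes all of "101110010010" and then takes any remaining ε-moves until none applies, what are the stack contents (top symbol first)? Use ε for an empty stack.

(s0, 101110010010, $) ⊢ (s1, 01110010010, XU$) ⊢ (s0, 1110010010, U$) ⊢ (s0, 110010010, UU$) ⊢ (s0, 10010010, UUU$) ⊢ (s0, 0010010, UUUU$) ⊢ (s1, 010010, XUUUU$) ⊢ (s0, 10010, UUUU$) ⊢ (s0, 0010, UUUUU$) ⊢ (s1, 010, XUUUUU$) ⊢ (s0, 10, UUUUU$) ⊢ (s0, 0, UUUUUU$) ⊢ (s1, ε, XUUUUUU$)
All input consumed in state s1 with stack XUUUUUU$.

XUUUUUU$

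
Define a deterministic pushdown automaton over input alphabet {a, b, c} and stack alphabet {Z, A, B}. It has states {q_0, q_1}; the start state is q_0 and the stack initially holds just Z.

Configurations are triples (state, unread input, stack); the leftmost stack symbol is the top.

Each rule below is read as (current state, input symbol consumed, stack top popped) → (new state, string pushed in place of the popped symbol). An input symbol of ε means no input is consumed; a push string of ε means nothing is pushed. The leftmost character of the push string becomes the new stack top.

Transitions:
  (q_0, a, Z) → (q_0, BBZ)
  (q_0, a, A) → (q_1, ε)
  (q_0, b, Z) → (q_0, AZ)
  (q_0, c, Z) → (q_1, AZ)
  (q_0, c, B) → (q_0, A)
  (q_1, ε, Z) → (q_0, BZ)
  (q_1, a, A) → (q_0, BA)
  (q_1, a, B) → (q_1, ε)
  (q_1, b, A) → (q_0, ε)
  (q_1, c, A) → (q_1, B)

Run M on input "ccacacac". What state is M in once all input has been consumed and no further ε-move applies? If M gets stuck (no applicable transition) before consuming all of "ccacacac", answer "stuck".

q_0

(q_0, ccacacac, Z)
  read c, top Z: go to q_1, push AZ → (q_1, cacacac, AZ)
  read c, top A: go to q_1, push B → (q_1, acacac, BZ)
  read a, top B: go to q_1, push ε → (q_1, cacac, Z)
  ε-move, top Z: go to q_0, push BZ → (q_0, cacac, BZ)
  read c, top B: go to q_0, push A → (q_0, acac, AZ)
  read a, top A: go to q_1, push ε → (q_1, cac, Z)
  ε-move, top Z: go to q_0, push BZ → (q_0, cac, BZ)
  read c, top B: go to q_0, push A → (q_0, ac, AZ)
  read a, top A: go to q_1, push ε → (q_1, c, Z)
  ε-move, top Z: go to q_0, push BZ → (q_0, c, BZ)
  read c, top B: go to q_0, push A → (q_0, ε, AZ)
All input consumed; M is in state q_0.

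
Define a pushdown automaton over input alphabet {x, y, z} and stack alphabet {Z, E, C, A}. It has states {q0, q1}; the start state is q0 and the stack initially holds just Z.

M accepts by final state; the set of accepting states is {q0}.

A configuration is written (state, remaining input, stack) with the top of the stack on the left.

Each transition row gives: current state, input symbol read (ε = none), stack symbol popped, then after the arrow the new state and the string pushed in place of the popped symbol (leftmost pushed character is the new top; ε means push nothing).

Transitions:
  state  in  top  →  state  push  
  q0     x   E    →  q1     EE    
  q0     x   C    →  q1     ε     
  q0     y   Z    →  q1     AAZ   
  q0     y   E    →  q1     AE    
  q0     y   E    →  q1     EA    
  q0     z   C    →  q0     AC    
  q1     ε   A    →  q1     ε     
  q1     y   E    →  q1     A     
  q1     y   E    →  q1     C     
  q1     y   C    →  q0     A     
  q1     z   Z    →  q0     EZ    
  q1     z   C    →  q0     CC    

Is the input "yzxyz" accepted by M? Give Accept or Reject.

Accept

One accepting computation: (q0, yzxyz, Z) ⊢ (q1, zxyz, AAZ) ⊢ (q1, zxyz, AZ) ⊢ (q1, zxyz, Z) ⊢ (q0, xyz, EZ) ⊢ (q1, yz, EEZ) ⊢ (q1, z, CEZ) ⊢ (q0, ε, CCEZ)
All input consumed and state q0 ∈ F.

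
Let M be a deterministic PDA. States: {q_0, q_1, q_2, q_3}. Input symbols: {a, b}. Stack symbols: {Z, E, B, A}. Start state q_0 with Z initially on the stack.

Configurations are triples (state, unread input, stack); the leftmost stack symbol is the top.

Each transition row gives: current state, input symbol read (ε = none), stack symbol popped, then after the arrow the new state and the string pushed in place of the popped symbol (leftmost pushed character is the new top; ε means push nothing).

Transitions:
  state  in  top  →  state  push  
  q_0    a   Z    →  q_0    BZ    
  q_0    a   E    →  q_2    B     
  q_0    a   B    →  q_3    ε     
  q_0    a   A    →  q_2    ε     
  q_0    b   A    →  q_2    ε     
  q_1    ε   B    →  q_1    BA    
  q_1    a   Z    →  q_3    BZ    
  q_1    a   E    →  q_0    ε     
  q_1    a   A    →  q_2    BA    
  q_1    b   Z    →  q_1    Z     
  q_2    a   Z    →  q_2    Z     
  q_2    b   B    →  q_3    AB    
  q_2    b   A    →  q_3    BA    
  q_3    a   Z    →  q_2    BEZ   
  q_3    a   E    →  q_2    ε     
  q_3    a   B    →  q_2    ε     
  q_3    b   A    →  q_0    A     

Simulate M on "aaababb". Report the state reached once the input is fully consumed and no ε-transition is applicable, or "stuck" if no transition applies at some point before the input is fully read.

(q_0, aaababb, Z)
  read a, top Z: go to q_0, push BZ → (q_0, aababb, BZ)
  read a, top B: go to q_3, push ε → (q_3, ababb, Z)
  read a, top Z: go to q_2, push BEZ → (q_2, babb, BEZ)
  read b, top B: go to q_3, push AB → (q_3, abb, ABEZ)
No transition for (q_3, a, top A); M blocks with input abb remaining.

stuck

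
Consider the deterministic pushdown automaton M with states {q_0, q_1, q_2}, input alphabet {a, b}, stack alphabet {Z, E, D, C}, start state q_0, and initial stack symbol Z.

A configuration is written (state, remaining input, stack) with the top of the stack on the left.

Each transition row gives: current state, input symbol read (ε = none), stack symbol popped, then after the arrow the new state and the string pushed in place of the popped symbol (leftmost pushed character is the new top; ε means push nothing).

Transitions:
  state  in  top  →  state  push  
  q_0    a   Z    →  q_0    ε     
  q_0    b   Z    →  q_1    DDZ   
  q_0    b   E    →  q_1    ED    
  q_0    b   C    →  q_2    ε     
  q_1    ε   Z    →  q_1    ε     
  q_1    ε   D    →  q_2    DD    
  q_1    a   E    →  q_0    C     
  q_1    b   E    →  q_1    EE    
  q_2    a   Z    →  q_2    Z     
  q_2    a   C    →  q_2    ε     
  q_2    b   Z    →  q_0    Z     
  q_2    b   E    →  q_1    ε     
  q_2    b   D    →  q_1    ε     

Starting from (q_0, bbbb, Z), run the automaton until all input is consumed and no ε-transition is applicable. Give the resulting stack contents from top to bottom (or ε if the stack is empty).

(q_0, bbbb, Z)
  read b, top Z: go to q_1, push DDZ → (q_1, bbb, DDZ)
  ε-move, top D: go to q_2, push DD → (q_2, bbb, DDDZ)
  read b, top D: go to q_1, push ε → (q_1, bb, DDZ)
  ε-move, top D: go to q_2, push DD → (q_2, bb, DDDZ)
  read b, top D: go to q_1, push ε → (q_1, b, DDZ)
  ε-move, top D: go to q_2, push DD → (q_2, b, DDDZ)
  read b, top D: go to q_1, push ε → (q_1, ε, DDZ)
  ε-move, top D: go to q_2, push DD → (q_2, ε, DDDZ)
All input consumed in state q_2 with stack DDDZ.

DDDZ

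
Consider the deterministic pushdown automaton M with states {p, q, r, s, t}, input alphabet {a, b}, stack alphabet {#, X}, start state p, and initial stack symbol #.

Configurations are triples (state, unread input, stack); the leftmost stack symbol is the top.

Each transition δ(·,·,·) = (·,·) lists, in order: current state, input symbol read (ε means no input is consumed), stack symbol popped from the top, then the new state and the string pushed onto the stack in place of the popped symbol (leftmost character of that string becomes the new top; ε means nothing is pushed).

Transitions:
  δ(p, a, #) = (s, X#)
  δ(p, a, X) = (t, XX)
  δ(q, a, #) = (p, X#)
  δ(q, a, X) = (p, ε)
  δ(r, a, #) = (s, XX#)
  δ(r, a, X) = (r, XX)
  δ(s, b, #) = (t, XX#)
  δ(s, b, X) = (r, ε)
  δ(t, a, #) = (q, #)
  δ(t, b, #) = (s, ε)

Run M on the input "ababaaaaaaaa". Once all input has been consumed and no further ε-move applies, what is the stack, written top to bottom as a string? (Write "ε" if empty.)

(p, ababaaaaaaaa, #)
  read a, top #: go to s, push X# → (s, babaaaaaaaa, X#)
  read b, top X: go to r, push ε → (r, abaaaaaaaa, #)
  read a, top #: go to s, push XX# → (s, baaaaaaaa, XX#)
  read b, top X: go to r, push ε → (r, aaaaaaaa, X#)
  read a, top X: go to r, push XX → (r, aaaaaaa, XX#)
  read a, top X: go to r, push XX → (r, aaaaaa, XXX#)
  read a, top X: go to r, push XX → (r, aaaaa, XXXX#)
  read a, top X: go to r, push XX → (r, aaaa, XXXXX#)
  read a, top X: go to r, push XX → (r, aaa, XXXXXX#)
  read a, top X: go to r, push XX → (r, aa, XXXXXXX#)
  read a, top X: go to r, push XX → (r, a, XXXXXXXX#)
  read a, top X: go to r, push XX → (r, ε, XXXXXXXXX#)
All input consumed in state r with stack XXXXXXXXX#.

XXXXXXXXX#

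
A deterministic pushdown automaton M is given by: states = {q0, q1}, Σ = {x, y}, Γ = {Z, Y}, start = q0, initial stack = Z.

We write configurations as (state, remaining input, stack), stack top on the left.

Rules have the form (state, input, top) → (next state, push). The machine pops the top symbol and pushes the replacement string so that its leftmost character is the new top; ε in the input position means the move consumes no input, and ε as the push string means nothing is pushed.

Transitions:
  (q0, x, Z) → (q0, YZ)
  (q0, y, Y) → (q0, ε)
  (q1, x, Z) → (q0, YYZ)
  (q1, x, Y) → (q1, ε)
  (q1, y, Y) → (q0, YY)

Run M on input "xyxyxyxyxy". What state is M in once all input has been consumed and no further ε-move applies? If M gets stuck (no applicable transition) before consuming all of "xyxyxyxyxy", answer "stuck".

(q0, xyxyxyxyxy, Z)
  read x, top Z: go to q0, push YZ → (q0, yxyxyxyxy, YZ)
  read y, top Y: go to q0, push ε → (q0, xyxyxyxy, Z)
  read x, top Z: go to q0, push YZ → (q0, yxyxyxy, YZ)
  read y, top Y: go to q0, push ε → (q0, xyxyxy, Z)
  read x, top Z: go to q0, push YZ → (q0, yxyxy, YZ)
  read y, top Y: go to q0, push ε → (q0, xyxy, Z)
  read x, top Z: go to q0, push YZ → (q0, yxy, YZ)
  read y, top Y: go to q0, push ε → (q0, xy, Z)
  read x, top Z: go to q0, push YZ → (q0, y, YZ)
  read y, top Y: go to q0, push ε → (q0, ε, Z)
All input consumed; M is in state q0.

q0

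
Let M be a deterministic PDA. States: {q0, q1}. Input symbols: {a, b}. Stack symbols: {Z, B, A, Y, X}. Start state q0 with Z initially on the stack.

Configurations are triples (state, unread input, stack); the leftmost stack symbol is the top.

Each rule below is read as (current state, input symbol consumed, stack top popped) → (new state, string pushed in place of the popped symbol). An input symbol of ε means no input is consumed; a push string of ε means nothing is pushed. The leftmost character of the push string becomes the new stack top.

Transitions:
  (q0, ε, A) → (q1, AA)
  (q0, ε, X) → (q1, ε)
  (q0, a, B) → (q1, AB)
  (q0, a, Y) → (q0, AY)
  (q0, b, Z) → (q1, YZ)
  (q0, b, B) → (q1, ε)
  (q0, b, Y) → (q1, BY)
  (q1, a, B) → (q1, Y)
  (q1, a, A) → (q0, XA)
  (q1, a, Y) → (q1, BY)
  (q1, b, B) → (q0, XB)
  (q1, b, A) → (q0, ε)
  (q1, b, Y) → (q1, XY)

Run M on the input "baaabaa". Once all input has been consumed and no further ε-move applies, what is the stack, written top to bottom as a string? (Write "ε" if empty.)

BYYYZ

(q0, baaabaa, Z) ⊢ (q1, aaabaa, YZ) ⊢ (q1, aabaa, BYZ) ⊢ (q1, abaa, YYZ) ⊢ (q1, baa, BYYZ) ⊢ (q0, aa, XBYYZ) ⊢ (q1, aa, BYYZ) ⊢ (q1, a, YYYZ) ⊢ (q1, ε, BYYYZ)
All input consumed in state q1 with stack BYYYZ.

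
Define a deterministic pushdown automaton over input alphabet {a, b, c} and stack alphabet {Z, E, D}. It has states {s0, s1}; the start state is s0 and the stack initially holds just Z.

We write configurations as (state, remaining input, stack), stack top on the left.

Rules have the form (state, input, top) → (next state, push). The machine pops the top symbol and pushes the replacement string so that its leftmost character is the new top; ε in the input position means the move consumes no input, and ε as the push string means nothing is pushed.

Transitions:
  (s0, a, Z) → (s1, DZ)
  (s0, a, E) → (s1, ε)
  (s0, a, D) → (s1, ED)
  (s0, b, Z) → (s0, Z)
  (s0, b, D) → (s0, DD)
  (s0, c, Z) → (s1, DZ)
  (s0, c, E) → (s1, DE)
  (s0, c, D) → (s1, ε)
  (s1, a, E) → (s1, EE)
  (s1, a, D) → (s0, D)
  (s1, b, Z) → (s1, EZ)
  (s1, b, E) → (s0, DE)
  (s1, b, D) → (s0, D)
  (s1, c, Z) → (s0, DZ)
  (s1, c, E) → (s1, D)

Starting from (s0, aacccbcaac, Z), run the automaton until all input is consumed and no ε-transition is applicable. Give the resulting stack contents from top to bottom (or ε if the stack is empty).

DDZ

(s0, aacccbcaac, Z)
  read a, top Z: go to s1, push DZ → (s1, acccbcaac, DZ)
  read a, top D: go to s0, push D → (s0, cccbcaac, DZ)
  read c, top D: go to s1, push ε → (s1, ccbcaac, Z)
  read c, top Z: go to s0, push DZ → (s0, cbcaac, DZ)
  read c, top D: go to s1, push ε → (s1, bcaac, Z)
  read b, top Z: go to s1, push EZ → (s1, caac, EZ)
  read c, top E: go to s1, push D → (s1, aac, DZ)
  read a, top D: go to s0, push D → (s0, ac, DZ)
  read a, top D: go to s1, push ED → (s1, c, EDZ)
  read c, top E: go to s1, push D → (s1, ε, DDZ)
All input consumed in state s1 with stack DDZ.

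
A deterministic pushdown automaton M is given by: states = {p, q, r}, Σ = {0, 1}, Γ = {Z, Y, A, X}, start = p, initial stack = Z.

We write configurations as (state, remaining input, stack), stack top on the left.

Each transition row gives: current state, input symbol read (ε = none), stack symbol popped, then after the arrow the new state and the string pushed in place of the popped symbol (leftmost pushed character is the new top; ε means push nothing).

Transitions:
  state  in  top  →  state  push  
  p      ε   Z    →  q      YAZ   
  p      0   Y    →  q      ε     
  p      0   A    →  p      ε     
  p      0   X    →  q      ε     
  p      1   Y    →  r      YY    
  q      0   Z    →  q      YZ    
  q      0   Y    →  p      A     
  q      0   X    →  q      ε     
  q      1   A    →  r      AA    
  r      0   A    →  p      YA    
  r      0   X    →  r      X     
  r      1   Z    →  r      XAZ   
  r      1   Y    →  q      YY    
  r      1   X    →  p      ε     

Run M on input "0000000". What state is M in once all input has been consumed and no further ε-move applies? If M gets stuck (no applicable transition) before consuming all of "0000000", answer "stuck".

(p, 0000000, Z)
  ε-move, top Z: go to q, push YAZ → (q, 0000000, YAZ)
  read 0, top Y: go to p, push A → (p, 000000, AAZ)
  read 0, top A: go to p, push ε → (p, 00000, AZ)
  read 0, top A: go to p, push ε → (p, 0000, Z)
  ε-move, top Z: go to q, push YAZ → (q, 0000, YAZ)
  read 0, top Y: go to p, push A → (p, 000, AAZ)
  read 0, top A: go to p, push ε → (p, 00, AZ)
  read 0, top A: go to p, push ε → (p, 0, Z)
  ε-move, top Z: go to q, push YAZ → (q, 0, YAZ)
  read 0, top Y: go to p, push A → (p, ε, AAZ)
All input consumed; M is in state p.

p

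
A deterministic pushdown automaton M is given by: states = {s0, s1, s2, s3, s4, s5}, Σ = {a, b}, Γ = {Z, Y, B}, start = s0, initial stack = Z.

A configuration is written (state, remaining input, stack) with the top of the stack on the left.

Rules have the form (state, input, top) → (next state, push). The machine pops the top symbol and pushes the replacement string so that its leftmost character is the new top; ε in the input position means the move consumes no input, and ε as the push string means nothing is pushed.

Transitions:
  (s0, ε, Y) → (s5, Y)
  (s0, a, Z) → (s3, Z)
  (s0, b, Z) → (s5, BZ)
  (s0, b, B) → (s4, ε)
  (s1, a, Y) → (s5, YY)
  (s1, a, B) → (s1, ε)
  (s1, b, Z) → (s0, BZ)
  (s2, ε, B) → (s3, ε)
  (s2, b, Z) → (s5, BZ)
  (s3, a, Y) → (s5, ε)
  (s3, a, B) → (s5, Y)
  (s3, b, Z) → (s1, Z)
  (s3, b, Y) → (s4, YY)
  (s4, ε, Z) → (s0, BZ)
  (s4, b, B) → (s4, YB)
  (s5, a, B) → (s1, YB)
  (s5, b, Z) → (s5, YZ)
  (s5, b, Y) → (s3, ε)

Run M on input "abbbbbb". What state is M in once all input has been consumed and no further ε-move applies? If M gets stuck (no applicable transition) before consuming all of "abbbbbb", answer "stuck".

s0

(s0, abbbbbb, Z)
  read a, top Z: go to s3, push Z → (s3, bbbbbb, Z)
  read b, top Z: go to s1, push Z → (s1, bbbbb, Z)
  read b, top Z: go to s0, push BZ → (s0, bbbb, BZ)
  read b, top B: go to s4, push ε → (s4, bbb, Z)
  ε-move, top Z: go to s0, push BZ → (s0, bbb, BZ)
  read b, top B: go to s4, push ε → (s4, bb, Z)
  ε-move, top Z: go to s0, push BZ → (s0, bb, BZ)
  read b, top B: go to s4, push ε → (s4, b, Z)
  ε-move, top Z: go to s0, push BZ → (s0, b, BZ)
  read b, top B: go to s4, push ε → (s4, ε, Z)
  ε-move, top Z: go to s0, push BZ → (s0, ε, BZ)
All input consumed; M is in state s0.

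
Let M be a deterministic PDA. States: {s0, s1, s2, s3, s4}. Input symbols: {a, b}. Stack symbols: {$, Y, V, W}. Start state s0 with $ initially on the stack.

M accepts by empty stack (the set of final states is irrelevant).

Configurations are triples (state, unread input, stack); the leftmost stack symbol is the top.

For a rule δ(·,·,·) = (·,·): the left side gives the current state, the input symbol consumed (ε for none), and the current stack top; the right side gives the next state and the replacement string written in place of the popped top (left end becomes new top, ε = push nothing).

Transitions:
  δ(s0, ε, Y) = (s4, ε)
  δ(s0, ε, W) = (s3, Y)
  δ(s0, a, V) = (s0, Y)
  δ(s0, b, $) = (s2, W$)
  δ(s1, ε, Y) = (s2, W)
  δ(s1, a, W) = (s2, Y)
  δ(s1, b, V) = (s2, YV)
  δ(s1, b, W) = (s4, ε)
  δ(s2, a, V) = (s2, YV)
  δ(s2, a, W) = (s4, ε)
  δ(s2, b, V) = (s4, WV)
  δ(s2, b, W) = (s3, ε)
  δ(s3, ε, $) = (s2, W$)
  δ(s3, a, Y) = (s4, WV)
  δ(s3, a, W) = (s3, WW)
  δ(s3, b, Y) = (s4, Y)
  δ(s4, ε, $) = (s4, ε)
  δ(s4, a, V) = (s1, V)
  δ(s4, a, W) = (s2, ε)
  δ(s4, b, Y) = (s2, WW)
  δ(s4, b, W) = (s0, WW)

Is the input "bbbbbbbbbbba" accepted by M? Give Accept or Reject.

(s0, bbbbbbbbbbba, $)
  read b, top $: go to s2, push W$ → (s2, bbbbbbbbbba, W$)
  read b, top W: go to s3, push ε → (s3, bbbbbbbbba, $)
  ε-move, top $: go to s2, push W$ → (s2, bbbbbbbbba, W$)
  read b, top W: go to s3, push ε → (s3, bbbbbbbba, $)
  ε-move, top $: go to s2, push W$ → (s2, bbbbbbbba, W$)
  read b, top W: go to s3, push ε → (s3, bbbbbbba, $)
  ε-move, top $: go to s2, push W$ → (s2, bbbbbbba, W$)
  read b, top W: go to s3, push ε → (s3, bbbbbba, $)
  ε-move, top $: go to s2, push W$ → (s2, bbbbbba, W$)
  read b, top W: go to s3, push ε → (s3, bbbbba, $)
  ε-move, top $: go to s2, push W$ → (s2, bbbbba, W$)
  read b, top W: go to s3, push ε → (s3, bbbba, $)
  ε-move, top $: go to s2, push W$ → (s2, bbbba, W$)
  read b, top W: go to s3, push ε → (s3, bbba, $)
  ε-move, top $: go to s2, push W$ → (s2, bbba, W$)
  read b, top W: go to s3, push ε → (s3, bba, $)
  ε-move, top $: go to s2, push W$ → (s2, bba, W$)
  read b, top W: go to s3, push ε → (s3, ba, $)
  ε-move, top $: go to s2, push W$ → (s2, ba, W$)
  read b, top W: go to s3, push ε → (s3, a, $)
  ε-move, top $: go to s2, push W$ → (s2, a, W$)
  read a, top W: go to s4, push ε → (s4, ε, $)
  ε-move, top $: go to s4, push ε → (s4, ε, ε)
All input consumed and the stack is empty.

Accept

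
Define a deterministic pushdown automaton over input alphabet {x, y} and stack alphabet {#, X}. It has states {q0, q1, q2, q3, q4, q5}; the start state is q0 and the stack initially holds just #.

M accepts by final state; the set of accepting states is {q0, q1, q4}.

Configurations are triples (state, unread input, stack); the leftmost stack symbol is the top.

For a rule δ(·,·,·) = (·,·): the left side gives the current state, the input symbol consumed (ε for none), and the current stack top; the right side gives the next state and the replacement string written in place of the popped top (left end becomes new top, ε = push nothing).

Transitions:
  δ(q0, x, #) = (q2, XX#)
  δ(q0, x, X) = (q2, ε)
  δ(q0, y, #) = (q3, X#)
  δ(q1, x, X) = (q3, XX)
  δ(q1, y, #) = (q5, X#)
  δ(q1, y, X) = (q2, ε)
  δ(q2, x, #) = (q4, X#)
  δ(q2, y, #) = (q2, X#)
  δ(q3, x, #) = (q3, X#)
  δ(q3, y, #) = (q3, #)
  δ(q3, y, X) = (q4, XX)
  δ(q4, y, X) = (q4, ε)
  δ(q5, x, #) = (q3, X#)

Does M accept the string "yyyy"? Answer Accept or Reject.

Accept

(q0, yyyy, #)
  read y, top #: go to q3, push X# → (q3, yyy, X#)
  read y, top X: go to q4, push XX → (q4, yy, XX#)
  read y, top X: go to q4, push ε → (q4, y, X#)
  read y, top X: go to q4, push ε → (q4, ε, #)
All input consumed; state q4 ∈ F.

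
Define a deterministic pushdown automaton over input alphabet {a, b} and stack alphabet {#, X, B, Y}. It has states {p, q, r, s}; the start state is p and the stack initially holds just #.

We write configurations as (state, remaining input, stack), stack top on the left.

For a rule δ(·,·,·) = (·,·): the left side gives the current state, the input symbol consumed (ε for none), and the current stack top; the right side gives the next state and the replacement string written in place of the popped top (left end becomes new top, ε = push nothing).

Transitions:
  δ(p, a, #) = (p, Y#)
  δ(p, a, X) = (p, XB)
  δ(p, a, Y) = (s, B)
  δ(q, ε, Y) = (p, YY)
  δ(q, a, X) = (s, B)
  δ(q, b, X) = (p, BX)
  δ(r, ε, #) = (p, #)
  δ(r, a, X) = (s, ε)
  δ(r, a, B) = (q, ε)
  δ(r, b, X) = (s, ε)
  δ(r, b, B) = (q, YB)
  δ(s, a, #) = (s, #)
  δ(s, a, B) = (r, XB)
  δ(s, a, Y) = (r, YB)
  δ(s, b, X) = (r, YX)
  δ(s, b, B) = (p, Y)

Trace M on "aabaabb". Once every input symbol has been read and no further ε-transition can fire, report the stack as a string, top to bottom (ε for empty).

(p, aabaabb, #)
  read a, top #: go to p, push Y# → (p, abaabb, Y#)
  read a, top Y: go to s, push B → (s, baabb, B#)
  read b, top B: go to p, push Y → (p, aabb, Y#)
  read a, top Y: go to s, push B → (s, abb, B#)
  read a, top B: go to r, push XB → (r, bb, XB#)
  read b, top X: go to s, push ε → (s, b, B#)
  read b, top B: go to p, push Y → (p, ε, Y#)
All input consumed in state p with stack Y#.

Y#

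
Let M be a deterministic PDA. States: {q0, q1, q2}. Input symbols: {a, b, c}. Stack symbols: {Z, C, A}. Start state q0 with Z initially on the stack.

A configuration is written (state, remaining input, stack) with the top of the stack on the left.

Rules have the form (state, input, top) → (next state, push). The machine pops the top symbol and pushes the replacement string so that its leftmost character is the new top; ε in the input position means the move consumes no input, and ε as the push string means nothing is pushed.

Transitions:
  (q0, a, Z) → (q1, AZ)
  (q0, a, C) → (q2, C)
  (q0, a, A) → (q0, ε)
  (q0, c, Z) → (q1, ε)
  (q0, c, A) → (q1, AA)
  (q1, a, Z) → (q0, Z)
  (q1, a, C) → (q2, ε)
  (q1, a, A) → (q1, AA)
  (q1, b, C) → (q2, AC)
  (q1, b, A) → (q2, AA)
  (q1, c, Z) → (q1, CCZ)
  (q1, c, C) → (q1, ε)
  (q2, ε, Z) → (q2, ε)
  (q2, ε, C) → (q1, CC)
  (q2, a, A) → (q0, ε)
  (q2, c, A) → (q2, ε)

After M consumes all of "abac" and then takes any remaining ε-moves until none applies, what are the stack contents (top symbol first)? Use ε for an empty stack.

(q0, abac, Z) ⊢ (q1, bac, AZ) ⊢ (q2, ac, AAZ) ⊢ (q0, c, AZ) ⊢ (q1, ε, AAZ)
All input consumed in state q1 with stack AAZ.

AAZ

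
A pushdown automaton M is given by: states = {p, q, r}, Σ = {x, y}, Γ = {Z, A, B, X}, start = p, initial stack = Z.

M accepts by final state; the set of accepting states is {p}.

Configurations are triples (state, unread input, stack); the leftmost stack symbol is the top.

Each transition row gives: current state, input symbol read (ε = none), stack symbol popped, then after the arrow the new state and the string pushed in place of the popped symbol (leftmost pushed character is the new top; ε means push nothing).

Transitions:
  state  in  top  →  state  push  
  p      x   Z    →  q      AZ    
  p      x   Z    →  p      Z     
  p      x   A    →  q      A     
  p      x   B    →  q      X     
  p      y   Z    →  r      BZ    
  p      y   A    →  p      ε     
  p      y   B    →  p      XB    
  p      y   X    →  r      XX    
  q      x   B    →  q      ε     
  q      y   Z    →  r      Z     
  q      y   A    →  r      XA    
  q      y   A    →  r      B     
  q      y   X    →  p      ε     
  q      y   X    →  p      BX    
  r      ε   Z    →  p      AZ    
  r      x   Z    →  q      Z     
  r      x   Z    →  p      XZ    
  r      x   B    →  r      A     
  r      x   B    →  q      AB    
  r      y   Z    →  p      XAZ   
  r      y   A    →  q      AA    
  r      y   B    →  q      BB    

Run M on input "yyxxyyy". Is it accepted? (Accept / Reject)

Reject

No computation consumes all input and reaches a final state.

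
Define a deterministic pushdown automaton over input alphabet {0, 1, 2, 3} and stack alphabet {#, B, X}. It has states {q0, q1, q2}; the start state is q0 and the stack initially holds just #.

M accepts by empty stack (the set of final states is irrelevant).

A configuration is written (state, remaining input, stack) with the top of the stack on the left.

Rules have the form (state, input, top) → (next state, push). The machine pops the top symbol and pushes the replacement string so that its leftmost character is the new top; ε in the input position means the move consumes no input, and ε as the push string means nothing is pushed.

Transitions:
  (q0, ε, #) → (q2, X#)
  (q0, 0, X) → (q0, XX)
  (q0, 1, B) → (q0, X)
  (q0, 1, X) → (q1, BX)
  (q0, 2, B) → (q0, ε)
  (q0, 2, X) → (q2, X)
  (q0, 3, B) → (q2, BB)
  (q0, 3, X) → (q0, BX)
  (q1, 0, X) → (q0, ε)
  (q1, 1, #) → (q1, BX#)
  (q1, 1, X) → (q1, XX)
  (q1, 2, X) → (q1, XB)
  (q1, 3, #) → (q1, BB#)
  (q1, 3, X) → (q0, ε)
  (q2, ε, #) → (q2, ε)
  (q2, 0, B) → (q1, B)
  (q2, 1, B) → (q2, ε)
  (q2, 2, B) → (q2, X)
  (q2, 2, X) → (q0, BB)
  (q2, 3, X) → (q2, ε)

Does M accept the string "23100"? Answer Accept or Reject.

(q0, 23100, #)
  ε-move, top #: go to q2, push X# → (q2, 23100, X#)
  read 2, top X: go to q0, push BB → (q0, 3100, BB#)
  read 3, top B: go to q2, push BB → (q2, 100, BBB#)
  read 1, top B: go to q2, push ε → (q2, 00, BB#)
  read 0, top B: go to q1, push B → (q1, 0, BB#)
No transition applies at (q1, 0, BB#); input not fully consumed.

Reject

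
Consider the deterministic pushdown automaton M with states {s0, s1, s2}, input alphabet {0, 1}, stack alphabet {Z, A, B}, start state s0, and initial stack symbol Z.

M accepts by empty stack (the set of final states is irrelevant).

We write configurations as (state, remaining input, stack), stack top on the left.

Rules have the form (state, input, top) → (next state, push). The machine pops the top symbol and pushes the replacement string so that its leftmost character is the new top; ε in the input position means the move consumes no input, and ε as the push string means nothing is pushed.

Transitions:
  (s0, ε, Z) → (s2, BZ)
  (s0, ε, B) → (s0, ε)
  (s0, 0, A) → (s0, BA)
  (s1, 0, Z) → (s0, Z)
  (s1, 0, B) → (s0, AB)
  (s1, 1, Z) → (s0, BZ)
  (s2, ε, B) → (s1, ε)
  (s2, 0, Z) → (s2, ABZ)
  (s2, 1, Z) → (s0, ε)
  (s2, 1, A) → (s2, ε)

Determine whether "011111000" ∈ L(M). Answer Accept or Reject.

(s0, 011111000, Z)
  ε-move, top Z: go to s2, push BZ → (s2, 011111000, BZ)
  ε-move, top B: go to s1, push ε → (s1, 011111000, Z)
  read 0, top Z: go to s0, push Z → (s0, 11111000, Z)
  ε-move, top Z: go to s2, push BZ → (s2, 11111000, BZ)
  ε-move, top B: go to s1, push ε → (s1, 11111000, Z)
  read 1, top Z: go to s0, push BZ → (s0, 1111000, BZ)
  ε-move, top B: go to s0, push ε → (s0, 1111000, Z)
  ε-move, top Z: go to s2, push BZ → (s2, 1111000, BZ)
  ε-move, top B: go to s1, push ε → (s1, 1111000, Z)
  read 1, top Z: go to s0, push BZ → (s0, 111000, BZ)
  ε-move, top B: go to s0, push ε → (s0, 111000, Z)
  ε-move, top Z: go to s2, push BZ → (s2, 111000, BZ)
  ε-move, top B: go to s1, push ε → (s1, 111000, Z)
  read 1, top Z: go to s0, push BZ → (s0, 11000, BZ)
  ε-move, top B: go to s0, push ε → (s0, 11000, Z)
  ε-move, top Z: go to s2, push BZ → (s2, 11000, BZ)
  ε-move, top B: go to s1, push ε → (s1, 11000, Z)
  read 1, top Z: go to s0, push BZ → (s0, 1000, BZ)
  ε-move, top B: go to s0, push ε → (s0, 1000, Z)
  ε-move, top Z: go to s2, push BZ → (s2, 1000, BZ)
  ε-move, top B: go to s1, push ε → (s1, 1000, Z)
  read 1, top Z: go to s0, push BZ → (s0, 000, BZ)
  ε-move, top B: go to s0, push ε → (s0, 000, Z)
  ε-move, top Z: go to s2, push BZ → (s2, 000, BZ)
  ε-move, top B: go to s1, push ε → (s1, 000, Z)
  read 0, top Z: go to s0, push Z → (s0, 00, Z)
  ε-move, top Z: go to s2, push BZ → (s2, 00, BZ)
  ε-move, top B: go to s1, push ε → (s1, 00, Z)
  read 0, top Z: go to s0, push Z → (s0, 0, Z)
  ε-move, top Z: go to s2, push BZ → (s2, 0, BZ)
  ε-move, top B: go to s1, push ε → (s1, 0, Z)
  read 0, top Z: go to s0, push Z → (s0, ε, Z)
  ε-move, top Z: go to s2, push BZ → (s2, ε, BZ)
  ε-move, top B: go to s1, push ε → (s1, ε, Z)
All input consumed; stack is Z, not empty, and no further ε-move applies.

Reject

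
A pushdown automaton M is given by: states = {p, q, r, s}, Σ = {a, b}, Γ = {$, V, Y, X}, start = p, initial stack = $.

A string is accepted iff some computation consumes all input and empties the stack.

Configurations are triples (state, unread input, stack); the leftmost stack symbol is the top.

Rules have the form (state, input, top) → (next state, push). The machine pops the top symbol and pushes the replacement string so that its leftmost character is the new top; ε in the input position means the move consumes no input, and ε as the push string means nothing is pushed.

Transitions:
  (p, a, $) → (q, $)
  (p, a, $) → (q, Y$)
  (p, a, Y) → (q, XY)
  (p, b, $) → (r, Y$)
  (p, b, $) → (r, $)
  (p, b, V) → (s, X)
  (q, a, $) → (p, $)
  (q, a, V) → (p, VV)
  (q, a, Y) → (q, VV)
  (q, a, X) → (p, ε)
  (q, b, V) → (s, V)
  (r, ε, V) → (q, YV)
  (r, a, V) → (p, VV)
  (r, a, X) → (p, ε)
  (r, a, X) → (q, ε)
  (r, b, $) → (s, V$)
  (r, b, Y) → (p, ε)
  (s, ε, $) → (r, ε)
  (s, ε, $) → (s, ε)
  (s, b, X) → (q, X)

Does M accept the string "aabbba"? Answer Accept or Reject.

Reject

No computation consumes all input and empties the stack.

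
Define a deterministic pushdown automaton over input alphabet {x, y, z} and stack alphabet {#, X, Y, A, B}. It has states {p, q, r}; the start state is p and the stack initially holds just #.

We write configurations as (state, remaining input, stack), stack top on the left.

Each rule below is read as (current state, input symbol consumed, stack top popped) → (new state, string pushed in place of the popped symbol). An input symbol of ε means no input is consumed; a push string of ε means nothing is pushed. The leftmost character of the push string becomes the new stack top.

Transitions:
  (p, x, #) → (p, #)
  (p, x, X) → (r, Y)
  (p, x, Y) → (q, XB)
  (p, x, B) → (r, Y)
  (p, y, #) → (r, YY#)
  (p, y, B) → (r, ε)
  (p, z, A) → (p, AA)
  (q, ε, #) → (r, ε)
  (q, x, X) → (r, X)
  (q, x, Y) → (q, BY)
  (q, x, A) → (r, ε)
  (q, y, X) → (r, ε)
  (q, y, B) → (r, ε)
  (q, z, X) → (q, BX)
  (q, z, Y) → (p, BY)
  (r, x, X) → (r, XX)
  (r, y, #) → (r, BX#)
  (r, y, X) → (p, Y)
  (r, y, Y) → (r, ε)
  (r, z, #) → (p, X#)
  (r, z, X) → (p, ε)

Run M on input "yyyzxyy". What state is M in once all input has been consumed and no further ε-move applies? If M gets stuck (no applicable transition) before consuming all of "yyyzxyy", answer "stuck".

r

(p, yyyzxyy, #)
  read y, top #: go to r, push YY# → (r, yyzxyy, YY#)
  read y, top Y: go to r, push ε → (r, yzxyy, Y#)
  read y, top Y: go to r, push ε → (r, zxyy, #)
  read z, top #: go to p, push X# → (p, xyy, X#)
  read x, top X: go to r, push Y → (r, yy, Y#)
  read y, top Y: go to r, push ε → (r, y, #)
  read y, top #: go to r, push BX# → (r, ε, BX#)
All input consumed; M is in state r.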